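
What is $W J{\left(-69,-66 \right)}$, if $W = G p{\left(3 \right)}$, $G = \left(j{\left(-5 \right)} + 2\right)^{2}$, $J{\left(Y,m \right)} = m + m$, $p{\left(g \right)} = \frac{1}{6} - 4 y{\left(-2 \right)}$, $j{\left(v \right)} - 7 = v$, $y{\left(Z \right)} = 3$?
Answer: $24992$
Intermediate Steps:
$j{\left(v \right)} = 7 + v$
$p{\left(g \right)} = - \frac{71}{6}$ ($p{\left(g \right)} = \frac{1}{6} - 12 = - \frac{71}{6}$)
$J{\left(Y,m \right)} = 2 m$
$G = 16$ ($G = \left(\left(7 - 5\right) + 2\right)^{2} = \left(2 + 2\right)^{2} = 4^{2} = 16$)
$W = - \frac{568}{3}$ ($W = 16 \left(- \frac{71}{6}\right) = - \frac{568}{3} \approx -189.33$)
$W J{\left(-69,-66 \right)} = - \frac{568 \cdot 2 \left(-66\right)}{3} = \left(- \frac{568}{3}\right) \left(-132\right) = 24992$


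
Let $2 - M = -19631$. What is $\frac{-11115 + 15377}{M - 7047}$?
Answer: $\frac{2131}{6293} \approx 0.33863$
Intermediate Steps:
$M = 19633$ ($M = 2 - -19631 = 2 + 19631 = 19633$)
$\frac{-11115 + 15377}{M - 7047} = \frac{-11115 + 15377}{19633 - 7047} = \frac{4262}{12586} = 4262 \cdot \frac{1}{12586} = \frac{2131}{6293}$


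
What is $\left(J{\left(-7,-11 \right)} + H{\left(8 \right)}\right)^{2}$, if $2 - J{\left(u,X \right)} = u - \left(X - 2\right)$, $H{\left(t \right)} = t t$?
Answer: $3600$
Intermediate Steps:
$H{\left(t \right)} = t^{2}$
$J{\left(u,X \right)} = X - u$ ($J{\left(u,X \right)} = 2 - \left(u - \left(X - 2\right)\right) = 2 - \left(u - \left(-2 + X\right)\right) = 2 - \left(2 + u - X\right) = X - u$)
$\left(J{\left(-7,-11 \right)} + H{\left(8 \right)}\right)^{2} = \left(\left(-11 - -7\right) + 8^{2}\right)^{2} = \left(\left(-11 + 7\right) + 64\right)^{2} = \left(-4 + 64\right)^{2} = 60^{2} = 3600$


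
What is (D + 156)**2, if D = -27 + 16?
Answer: 21025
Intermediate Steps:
D = -11
(D + 156)**2 = (-11 + 156)**2 = 145**2 = 21025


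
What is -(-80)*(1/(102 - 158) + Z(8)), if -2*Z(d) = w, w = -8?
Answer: 2230/7 ≈ 318.57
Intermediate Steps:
Z(d) = 4 (Z(d) = -1/2*(-8) = 4)
-(-80)*(1/(102 - 158) + Z(8)) = -(-80)*(1/(102 - 158) + 4) = -(-80)*(1/(-56) + 4) = -(-80)*(-1/56 + 4) = -(-80)*223/56 = -1*(-2230/7) = 2230/7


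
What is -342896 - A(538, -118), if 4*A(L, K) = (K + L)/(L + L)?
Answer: -368956201/1076 ≈ -3.4290e+5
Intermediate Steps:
A(L, K) = (K + L)/(8*L) (A(L, K) = ((K + L)/(L + L))/4 = ((K + L)/((2*L)))/4 = ((K + L)*(1/(2*L)))/4 = ((K + L)/(2*L))/4 = (K + L)/(8*L))
-342896 - A(538, -118) = -342896 - (-118 + 538)/(8*538) = -342896 - 420/(8*538) = -342896 - 1*105/1076 = -342896 - 105/1076 = -368956201/1076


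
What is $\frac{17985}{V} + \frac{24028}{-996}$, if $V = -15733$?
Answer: $- \frac{98986396}{3917517} \approx -25.268$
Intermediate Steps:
$\frac{17985}{V} + \frac{24028}{-996} = \frac{17985}{-15733} + \frac{24028}{-996} = 17985 \left(- \frac{1}{15733}\right) + 24028 \left(- \frac{1}{996}\right) = - \frac{17985}{15733} - \frac{6007}{249} = - \frac{98986396}{3917517}$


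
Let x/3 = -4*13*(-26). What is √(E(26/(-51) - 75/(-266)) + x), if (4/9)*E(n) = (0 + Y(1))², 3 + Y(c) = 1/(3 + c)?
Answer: √260673/8 ≈ 63.820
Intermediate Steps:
Y(c) = -3 + 1/(3 + c)
E(n) = 1089/64 (E(n) = 9*(0 + (-8 - 3*1)/(3 + 1))²/4 = 9*(0 + (-8 - 3)/4)²/4 = 9*(0 + (¼)*(-11))²/4 = 9*(0 - 11/4)²/4 = 9*(-11/4)²/4 = (9/4)*(121/16) = 1089/64)
x = 4056 (x = 3*(-4*13*(-26)) = 3*(-52*(-26)) = 3*1352 = 4056)
√(E(26/(-51) - 75/(-266)) + x) = √(1089/64 + 4056) = √(260673/64) = √260673/8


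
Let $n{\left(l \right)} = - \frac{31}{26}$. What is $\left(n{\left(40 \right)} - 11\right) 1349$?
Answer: $- \frac{427633}{26} \approx -16447.0$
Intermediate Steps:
$n{\left(l \right)} = - \frac{31}{26}$ ($n{\left(l \right)} = \left(-31\right) \frac{1}{26} = - \frac{31}{26}$)
$\left(n{\left(40 \right)} - 11\right) 1349 = \left(- \frac{31}{26} - 11\right) 1349 = \left(- \frac{317}{26}\right) 1349 = - \frac{427633}{26}$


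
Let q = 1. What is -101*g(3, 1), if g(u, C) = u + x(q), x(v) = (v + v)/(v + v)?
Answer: -404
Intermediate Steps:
x(v) = 1 (x(v) = (2*v)/((2*v)) = (2*v)*(1/(2*v)) = 1)
g(u, C) = 1 + u (g(u, C) = u + 1 = 1 + u)
-101*g(3, 1) = -101*(1 + 3) = -101*4 = -404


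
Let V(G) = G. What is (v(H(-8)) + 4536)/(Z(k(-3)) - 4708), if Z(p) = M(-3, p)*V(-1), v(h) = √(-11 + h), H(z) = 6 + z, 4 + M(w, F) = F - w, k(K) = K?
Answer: -27/28 - I*√13/4704 ≈ -0.96429 - 0.00076649*I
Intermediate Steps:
M(w, F) = -4 + F - w (M(w, F) = -4 + (F - w) = -4 + F - w)
Z(p) = 1 - p (Z(p) = (-4 + p - 1*(-3))*(-1) = (-4 + p + 3)*(-1) = (-1 + p)*(-1) = 1 - p)
(v(H(-8)) + 4536)/(Z(k(-3)) - 4708) = (√(-11 + (6 - 8)) + 4536)/((1 - 1*(-3)) - 4708) = (√(-11 - 2) + 4536)/((1 + 3) - 4708) = (√(-13) + 4536)/(4 - 4708) = (I*√13 + 4536)/(-4704) = (4536 + I*√13)*(-1/4704) = -27/28 - I*√13/4704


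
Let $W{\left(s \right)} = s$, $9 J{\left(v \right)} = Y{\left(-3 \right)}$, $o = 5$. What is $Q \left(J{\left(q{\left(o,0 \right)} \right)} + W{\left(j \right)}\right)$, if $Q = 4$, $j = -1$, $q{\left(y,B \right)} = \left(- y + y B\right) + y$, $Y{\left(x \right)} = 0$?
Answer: $-4$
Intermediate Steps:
$q{\left(y,B \right)} = B y$ ($q{\left(y,B \right)} = \left(- y + B y\right) + y = B y$)
$J{\left(v \right)} = 0$ ($J{\left(v \right)} = \frac{1}{9} \cdot 0 = 0$)
$Q \left(J{\left(q{\left(o,0 \right)} \right)} + W{\left(j \right)}\right) = 4 \left(0 - 1\right) = 4 \left(-1\right) = -4$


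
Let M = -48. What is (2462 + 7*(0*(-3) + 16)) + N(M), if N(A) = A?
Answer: 2526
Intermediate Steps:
(2462 + 7*(0*(-3) + 16)) + N(M) = (2462 + 7*(0*(-3) + 16)) - 48 = (2462 + 7*(0 + 16)) - 48 = (2462 + 7*16) - 48 = (2462 + 112) - 48 = 2574 - 48 = 2526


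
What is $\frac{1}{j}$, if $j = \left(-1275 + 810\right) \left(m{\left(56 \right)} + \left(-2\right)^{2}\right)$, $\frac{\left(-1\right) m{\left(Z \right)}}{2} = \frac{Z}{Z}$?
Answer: $- \frac{1}{930} \approx -0.0010753$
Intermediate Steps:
$m{\left(Z \right)} = -2$ ($m{\left(Z \right)} = - 2 \frac{Z}{Z} = \left(-2\right) 1 = -2$)
$j = -930$ ($j = \left(-1275 + 810\right) \left(-2 + \left(-2\right)^{2}\right) = - 465 \left(-2 + 4\right) = \left(-465\right) 2 = -930$)
$\frac{1}{j} = \frac{1}{-930} = - \frac{1}{930}$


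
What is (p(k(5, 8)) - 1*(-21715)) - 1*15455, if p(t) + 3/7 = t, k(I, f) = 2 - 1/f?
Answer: 350641/56 ≈ 6261.4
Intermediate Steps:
p(t) = -3/7 + t
(p(k(5, 8)) - 1*(-21715)) - 1*15455 = ((-3/7 + (2 - 1/8)) - 1*(-21715)) - 1*15455 = ((-3/7 + (2 - 1*⅛)) + 21715) - 15455 = ((-3/7 + (2 - ⅛)) + 21715) - 15455 = ((-3/7 + 15/8) + 21715) - 15455 = (81/56 + 21715) - 15455 = 1216121/56 - 15455 = 350641/56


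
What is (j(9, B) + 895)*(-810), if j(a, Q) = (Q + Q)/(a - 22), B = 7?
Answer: -9413010/13 ≈ -7.2408e+5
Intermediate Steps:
j(a, Q) = 2*Q/(-22 + a) (j(a, Q) = (2*Q)/(-22 + a) = 2*Q/(-22 + a))
(j(9, B) + 895)*(-810) = (2*7/(-22 + 9) + 895)*(-810) = (2*7/(-13) + 895)*(-810) = (2*7*(-1/13) + 895)*(-810) = (-14/13 + 895)*(-810) = (11621/13)*(-810) = -9413010/13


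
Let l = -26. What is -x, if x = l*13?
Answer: 338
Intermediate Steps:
x = -338 (x = -26*13 = -338)
-x = -1*(-338) = 338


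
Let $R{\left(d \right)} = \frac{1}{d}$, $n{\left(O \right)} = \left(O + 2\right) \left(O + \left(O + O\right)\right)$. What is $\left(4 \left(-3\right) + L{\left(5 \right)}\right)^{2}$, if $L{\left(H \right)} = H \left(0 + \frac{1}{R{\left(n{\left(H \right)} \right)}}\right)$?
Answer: $263169$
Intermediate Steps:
$n{\left(O \right)} = 3 O \left(2 + O\right)$ ($n{\left(O \right)} = \left(2 + O\right) \left(O + 2 O\right) = \left(2 + O\right) 3 O = 3 O \left(2 + O\right)$)
$L{\left(H \right)} = 3 H^{2} \left(2 + H\right)$ ($L{\left(H \right)} = H \left(0 + \frac{1}{\frac{1}{3 H \left(2 + H\right)}}\right) = H \left(0 + \frac{1}{\frac{1}{3} \frac{1}{H} \frac{1}{2 + H}}\right) = H \left(0 + 3 H \left(2 + H\right)\right) = H 3 H \left(2 + H\right) = 3 H^{2} \left(2 + H\right)$)
$\left(4 \left(-3\right) + L{\left(5 \right)}\right)^{2} = \left(4 \left(-3\right) + 3 \cdot 5^{2} \left(2 + 5\right)\right)^{2} = \left(-12 + 3 \cdot 25 \cdot 7\right)^{2} = \left(-12 + 525\right)^{2} = 513^{2} = 263169$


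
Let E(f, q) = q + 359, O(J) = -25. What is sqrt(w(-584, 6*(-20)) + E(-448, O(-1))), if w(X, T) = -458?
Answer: 2*I*sqrt(31) ≈ 11.136*I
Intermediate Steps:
E(f, q) = 359 + q
sqrt(w(-584, 6*(-20)) + E(-448, O(-1))) = sqrt(-458 + (359 - 25)) = sqrt(-458 + 334) = sqrt(-124) = 2*I*sqrt(31)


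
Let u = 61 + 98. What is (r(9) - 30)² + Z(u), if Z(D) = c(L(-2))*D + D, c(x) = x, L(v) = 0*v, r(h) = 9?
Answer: 600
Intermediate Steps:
L(v) = 0
u = 159
Z(D) = D (Z(D) = 0*D + D = 0 + D = D)
(r(9) - 30)² + Z(u) = (9 - 30)² + 159 = (-21)² + 159 = 441 + 159 = 600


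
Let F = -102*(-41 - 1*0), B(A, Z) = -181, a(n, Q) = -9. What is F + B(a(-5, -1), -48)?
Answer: 4001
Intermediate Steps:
F = 4182 (F = -102*(-41 + 0) = -102*(-41) = 4182)
F + B(a(-5, -1), -48) = 4182 - 181 = 4001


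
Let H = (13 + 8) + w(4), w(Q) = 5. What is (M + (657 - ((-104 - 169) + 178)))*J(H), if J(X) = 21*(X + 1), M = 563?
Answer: 745605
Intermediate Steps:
H = 26 (H = (13 + 8) + 5 = 21 + 5 = 26)
J(X) = 21 + 21*X (J(X) = 21*(1 + X) = 21 + 21*X)
(M + (657 - ((-104 - 169) + 178)))*J(H) = (563 + (657 - ((-104 - 169) + 178)))*(21 + 21*26) = (563 + (657 - (-273 + 178)))*(21 + 546) = (563 + (657 - 1*(-95)))*567 = (563 + (657 + 95))*567 = (563 + 752)*567 = 1315*567 = 745605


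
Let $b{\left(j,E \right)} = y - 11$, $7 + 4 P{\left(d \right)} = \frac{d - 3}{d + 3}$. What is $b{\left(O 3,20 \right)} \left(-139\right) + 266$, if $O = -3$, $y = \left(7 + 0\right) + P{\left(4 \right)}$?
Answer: $\frac{7422}{7} \approx 1060.3$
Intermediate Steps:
$P{\left(d \right)} = - \frac{7}{4} + \frac{-3 + d}{4 \left(3 + d\right)}$ ($P{\left(d \right)} = - \frac{7}{4} + \frac{\left(d - 3\right) \frac{1}{d + 3}}{4} = - \frac{7}{4} + \frac{\left(-3 + d\right) \frac{1}{3 + d}}{4} = - \frac{7}{4} + \frac{\frac{1}{3 + d} \left(-3 + d\right)}{4} = - \frac{7}{4} + \frac{-3 + d}{4 \left(3 + d\right)}$)
$y = \frac{37}{7}$ ($y = \left(7 + 0\right) + \frac{3 \left(-4 - 4\right)}{2 \left(3 + 4\right)} = 7 + \frac{3 \left(-4 - 4\right)}{2 \cdot 7} = 7 + \frac{3}{2} \cdot \frac{1}{7} \left(-8\right) = 7 - \frac{12}{7} = \frac{37}{7} \approx 5.2857$)
$b{\left(j,E \right)} = - \frac{40}{7}$ ($b{\left(j,E \right)} = \frac{37}{7} - 11 = - \frac{40}{7}$)
$b{\left(O 3,20 \right)} \left(-139\right) + 266 = \left(- \frac{40}{7}\right) \left(-139\right) + 266 = \frac{5560}{7} + 266 = \frac{7422}{7}$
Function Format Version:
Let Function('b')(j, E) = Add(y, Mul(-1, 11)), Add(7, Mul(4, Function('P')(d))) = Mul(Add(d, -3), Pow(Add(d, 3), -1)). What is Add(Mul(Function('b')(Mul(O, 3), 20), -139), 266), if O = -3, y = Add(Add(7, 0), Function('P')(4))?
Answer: Rational(7422, 7) ≈ 1060.3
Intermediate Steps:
Function('P')(d) = Add(Rational(-7, 4), Mul(Rational(1, 4), Pow(Add(3, d), -1), Add(-3, d))) (Function('P')(d) = Add(Rational(-7, 4), Mul(Rational(1, 4), Mul(Add(d, -3), Pow(Add(d, 3), -1)))) = Add(Rational(-7, 4), Mul(Rational(1, 4), Mul(Add(-3, d), Pow(Add(3, d), -1)))) = Add(Rational(-7, 4), Mul(Rational(1, 4), Mul(Pow(Add(3, d), -1), Add(-3, d)))) = Add(Rational(-7, 4), Mul(Rational(1, 4), Pow(Add(3, d), -1), Add(-3, d))))
y = Rational(37, 7) (y = Add(Add(7, 0), Mul(Rational(3, 2), Pow(Add(3, 4), -1), Add(-4, Mul(-1, 4)))) = Add(7, Mul(Rational(3, 2), Pow(7, -1), Add(-4, -4))) = Add(7, Mul(Rational(3, 2), Rational(1, 7), -8)) = Add(7, Rational(-12, 7)) = Rational(37, 7) ≈ 5.2857)
Function('b')(j, E) = Rational(-40, 7) (Function('b')(j, E) = Add(Rational(37, 7), Mul(-1, 11)) = Add(Rational(37, 7), -11) = Rational(-40, 7))
Add(Mul(Function('b')(Mul(O, 3), 20), -139), 266) = Add(Mul(Rational(-40, 7), -139), 266) = Add(Rational(5560, 7), 266) = Rational(7422, 7)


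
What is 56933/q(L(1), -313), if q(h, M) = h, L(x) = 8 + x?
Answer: 56933/9 ≈ 6325.9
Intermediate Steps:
56933/q(L(1), -313) = 56933/(8 + 1) = 56933/9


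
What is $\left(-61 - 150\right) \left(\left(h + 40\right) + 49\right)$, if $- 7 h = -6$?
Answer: $- \frac{132719}{7} \approx -18960.0$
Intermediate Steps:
$h = \frac{6}{7}$ ($h = \left(- \frac{1}{7}\right) \left(-6\right) = \frac{6}{7} \approx 0.85714$)
$\left(-61 - 150\right) \left(\left(h + 40\right) + 49\right) = \left(-61 - 150\right) \left(\left(\frac{6}{7} + 40\right) + 49\right) = - 211 \left(\frac{286}{7} + 49\right) = \left(-211\right) \frac{629}{7} = - \frac{132719}{7}$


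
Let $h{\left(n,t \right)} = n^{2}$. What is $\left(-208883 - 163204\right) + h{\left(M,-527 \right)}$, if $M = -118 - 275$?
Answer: $-217638$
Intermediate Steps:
$M = -393$ ($M = -118 - 275 = -393$)
$\left(-208883 - 163204\right) + h{\left(M,-527 \right)} = \left(-208883 - 163204\right) + \left(-393\right)^{2} = -372087 + 154449 = -217638$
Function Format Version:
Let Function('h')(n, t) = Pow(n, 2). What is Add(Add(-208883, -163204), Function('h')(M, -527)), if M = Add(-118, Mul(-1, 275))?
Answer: -217638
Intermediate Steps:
M = -393 (M = Add(-118, -275) = -393)
Add(Add(-208883, -163204), Function('h')(M, -527)) = Add(Add(-208883, -163204), Pow(-393, 2)) = Add(-372087, 154449) = -217638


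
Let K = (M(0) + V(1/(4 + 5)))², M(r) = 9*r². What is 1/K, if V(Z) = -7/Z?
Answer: 1/3969 ≈ 0.00025195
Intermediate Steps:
K = 3969 (K = (9*0² - 7/(1/(4 + 5)))² = (9*0 - 7/(1/9))² = (0 - 7/⅑)² = (0 - 7*9)² = (0 - 63)² = (-63)² = 3969)
1/K = 1/3969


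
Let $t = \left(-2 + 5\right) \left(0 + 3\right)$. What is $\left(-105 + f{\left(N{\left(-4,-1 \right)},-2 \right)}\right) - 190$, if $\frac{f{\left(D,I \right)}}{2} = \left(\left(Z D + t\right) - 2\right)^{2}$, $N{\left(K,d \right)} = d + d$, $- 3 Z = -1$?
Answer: $- \frac{1933}{9} \approx -214.78$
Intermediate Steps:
$Z = \frac{1}{3}$ ($Z = \left(- \frac{1}{3}\right) \left(-1\right) = \frac{1}{3} \approx 0.33333$)
$N{\left(K,d \right)} = 2 d$
$t = 9$ ($t = 3 \cdot 3 = 9$)
$f{\left(D,I \right)} = 2 \left(7 + \frac{D}{3}\right)^{2}$ ($f{\left(D,I \right)} = 2 \left(\left(\frac{D}{3} + 9\right) - 2\right)^{2} = 2 \left(\left(9 + \frac{D}{3}\right) - 2\right)^{2} = 2 \left(7 + \frac{D}{3}\right)^{2}$)
$\left(-105 + f{\left(N{\left(-4,-1 \right)},-2 \right)}\right) - 190 = \left(-105 + \frac{2 \left(21 + 2 \left(-1\right)\right)^{2}}{9}\right) - 190 = \left(-105 + \frac{2 \left(21 - 2\right)^{2}}{9}\right) - 190 = \left(-105 + \frac{2 \cdot 19^{2}}{9}\right) - 190 = \left(-105 + \frac{2}{9} \cdot 361\right) - 190 = \left(-105 + \frac{722}{9}\right) - 190 = - \frac{223}{9} - 190 = - \frac{1933}{9}$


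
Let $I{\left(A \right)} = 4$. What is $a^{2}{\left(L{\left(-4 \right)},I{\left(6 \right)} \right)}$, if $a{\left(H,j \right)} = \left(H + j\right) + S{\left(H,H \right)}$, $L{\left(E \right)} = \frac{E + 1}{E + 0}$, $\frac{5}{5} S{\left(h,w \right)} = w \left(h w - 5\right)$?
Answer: $\frac{8281}{4096} \approx 2.0217$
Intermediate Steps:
$S{\left(h,w \right)} = w \left(-5 + h w\right)$ ($S{\left(h,w \right)} = w \left(h w - 5\right) = w \left(-5 + h w\right)$)
$L{\left(E \right)} = \frac{1 + E}{E}$
$a{\left(H,j \right)} = H + j + H \left(-5 + H^{2}\right)$ ($a{\left(H,j \right)} = \left(H + j\right) + H \left(-5 + H H\right) = \left(H + j\right) + H \left(-5 + H^{2}\right) = H + j + H \left(-5 + H^{2}\right)$)
$a^{2}{\left(L{\left(-4 \right)},I{\left(6 \right)} \right)} = \left(4 + \left(\frac{1 - 4}{-4}\right)^{3} - 4 \frac{1 - 4}{-4}\right)^{2} = \left(4 + \left(\left(- \frac{1}{4}\right) \left(-3\right)\right)^{3} - 4 \left(\left(- \frac{1}{4}\right) \left(-3\right)\right)\right)^{2} = \left(4 + \left(\frac{3}{4}\right)^{3} - 3\right)^{2} = \left(4 + \frac{27}{64} - 3\right)^{2} = \left(\frac{91}{64}\right)^{2} = \frac{8281}{4096}$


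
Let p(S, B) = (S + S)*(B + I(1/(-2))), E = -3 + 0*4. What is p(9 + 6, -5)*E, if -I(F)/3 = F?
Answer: 315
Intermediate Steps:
I(F) = -3*F
E = -3 (E = -3 + 0 = -3)
p(S, B) = 2*S*(3/2 + B) (p(S, B) = (S + S)*(B - 3/(-2)) = (2*S)*(B - 3*(-1/2)) = (2*S)*(B + 3/2) = (2*S)*(3/2 + B) = 2*S*(3/2 + B))
p(9 + 6, -5)*E = ((9 + 6)*(3 + 2*(-5)))*(-3) = (15*(3 - 10))*(-3) = (15*(-7))*(-3) = -105*(-3) = 315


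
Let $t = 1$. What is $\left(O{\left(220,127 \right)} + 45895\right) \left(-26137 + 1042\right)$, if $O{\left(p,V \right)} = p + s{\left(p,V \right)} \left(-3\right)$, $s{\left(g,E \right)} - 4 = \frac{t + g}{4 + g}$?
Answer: $- \frac{37020176265}{32} \approx -1.1569 \cdot 10^{9}$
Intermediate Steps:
$s{\left(g,E \right)} = 4 + \frac{1 + g}{4 + g}$
$O{\left(p,V \right)} = p - \frac{3 \left(17 + 5 p\right)}{4 + p}$ ($O{\left(p,V \right)} = p + \frac{17 + 5 p}{4 + p} \left(-3\right) = p - \frac{3 \left(17 + 5 p\right)}{4 + p}$)
$\left(O{\left(220,127 \right)} + 45895\right) \left(-26137 + 1042\right) = \left(\frac{-51 + 220^{2} - 2420}{4 + 220} + 45895\right) \left(-26137 + 1042\right) = \left(\frac{-51 + 48400 - 2420}{224} + 45895\right) \left(-25095\right) = \left(\frac{1}{224} \cdot 45929 + 45895\right) \left(-25095\right) = \left(\frac{45929}{224} + 45895\right) \left(-25095\right) = \frac{10326409}{224} \left(-25095\right) = - \frac{37020176265}{32}$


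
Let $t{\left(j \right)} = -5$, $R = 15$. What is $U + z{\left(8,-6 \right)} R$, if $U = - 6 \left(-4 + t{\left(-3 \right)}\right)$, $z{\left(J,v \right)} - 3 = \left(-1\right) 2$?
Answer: $69$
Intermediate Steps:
$z{\left(J,v \right)} = 1$ ($z{\left(J,v \right)} = 3 - 2 = 1$)
$U = 54$ ($U = - 6 \left(-4 - 5\right) = \left(-6\right) \left(-9\right) = 54$)
$U + z{\left(8,-6 \right)} R = 54 + 1 \cdot 15 = 54 + 15 = 69$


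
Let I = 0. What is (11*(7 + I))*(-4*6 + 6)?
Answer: -1386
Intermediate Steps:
(11*(7 + I))*(-4*6 + 6) = (11*(7 + 0))*(-4*6 + 6) = (11*7)*(-24 + 6) = 77*(-18) = -1386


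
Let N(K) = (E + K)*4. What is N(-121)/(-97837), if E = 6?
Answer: 460/97837 ≈ 0.0047017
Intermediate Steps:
N(K) = 24 + 4*K (N(K) = (6 + K)*4 = 24 + 4*K)
N(-121)/(-97837) = (24 + 4*(-121))/(-97837) = (24 - 484)*(-1/97837) = -460*(-1/97837) = 460/97837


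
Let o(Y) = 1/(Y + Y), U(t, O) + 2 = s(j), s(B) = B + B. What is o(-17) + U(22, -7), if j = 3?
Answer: 135/34 ≈ 3.9706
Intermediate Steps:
s(B) = 2*B
U(t, O) = 4 (U(t, O) = -2 + 2*3 = -2 + 6 = 4)
o(Y) = 1/(2*Y)
o(-17) + U(22, -7) = (½)/(-17) + 4 = (½)*(-1/17) + 4 = -1/34 + 4 = 135/34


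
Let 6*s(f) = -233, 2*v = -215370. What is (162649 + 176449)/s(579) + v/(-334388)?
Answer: -680316721539/77912404 ≈ -8731.8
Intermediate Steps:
v = -107685 (v = (1/2)*(-215370) = -107685)
s(f) = -233/6 (s(f) = (1/6)*(-233) = -233/6)
(162649 + 176449)/s(579) + v/(-334388) = (162649 + 176449)/(-233/6) - 107685/(-334388) = 339098*(-6/233) - 107685*(-1/334388) = -2034588/233 + 107685/334388 = -680316721539/77912404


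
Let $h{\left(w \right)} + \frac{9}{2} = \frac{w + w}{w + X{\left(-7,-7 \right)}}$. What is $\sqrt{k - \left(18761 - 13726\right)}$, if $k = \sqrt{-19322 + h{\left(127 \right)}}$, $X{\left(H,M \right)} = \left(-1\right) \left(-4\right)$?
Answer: $\frac{\sqrt{-345622540 + 262 i \sqrt{1326515170}}}{262} \approx 0.97945 + 70.964 i$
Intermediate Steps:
$X{\left(H,M \right)} = 4$
$h{\left(w \right)} = - \frac{9}{2} + \frac{2 w}{4 + w}$ ($h{\left(w \right)} = - \frac{9}{2} + \frac{w + w}{w + 4} = - \frac{9}{2} + \frac{2 w}{4 + w}$)
$k = \frac{i \sqrt{1326515170}}{262}$ ($k = \sqrt{-19322 + \frac{-36 - 635}{2 \left(4 + 127\right)}} = \sqrt{-19322 + \frac{-36 - 635}{2 \cdot 131}} = \sqrt{-19322 + \frac{1}{2} \cdot \frac{1}{131} \left(-671\right)} = \sqrt{-19322 - \frac{671}{262}} = \sqrt{- \frac{5063035}{262}} = \frac{i \sqrt{1326515170}}{262} \approx 139.01 i$)
$\sqrt{k - \left(18761 - 13726\right)} = \sqrt{\frac{i \sqrt{1326515170}}{262} - \left(18761 - 13726\right)} = \sqrt{\frac{i \sqrt{1326515170}}{262} - 5035} = \sqrt{-5035 + \frac{i \sqrt{1326515170}}{262}}$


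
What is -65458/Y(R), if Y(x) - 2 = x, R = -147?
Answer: 65458/145 ≈ 451.43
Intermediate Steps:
Y(x) = 2 + x
-65458/Y(R) = -65458/(2 - 147) = -65458/(-145) = -65458*(-1/145) = 65458/145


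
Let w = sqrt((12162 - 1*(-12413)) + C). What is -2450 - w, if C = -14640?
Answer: -2450 - sqrt(9935) ≈ -2549.7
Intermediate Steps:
w = sqrt(9935) (w = sqrt((12162 - 1*(-12413)) - 14640) = sqrt((12162 + 12413) - 14640) = sqrt(24575 - 14640) = sqrt(9935) ≈ 99.674)
-2450 - w = -2450 - sqrt(9935)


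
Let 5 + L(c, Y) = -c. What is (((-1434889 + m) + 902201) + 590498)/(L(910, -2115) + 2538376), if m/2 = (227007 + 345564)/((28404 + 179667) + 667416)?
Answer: 16871016204/740504706169 ≈ 0.022783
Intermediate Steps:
L(c, Y) = -5 - c
m = 381714/291829 (m = 2*((227007 + 345564)/((28404 + 179667) + 667416)) = 2*(572571/(208071 + 667416)) = 2*(572571/875487) = 2*(572571*(1/875487)) = 2*(190857/291829) = 381714/291829 ≈ 1.3080)
(((-1434889 + m) + 902201) + 590498)/(L(910, -2115) + 2538376) = (((-1434889 + 381714/291829) + 902201) + 590498)/((-5 - 1*910) + 2538376) = ((-418741840267/291829 + 902201) + 590498)/((-5 - 910) + 2538376) = (-155453424638/291829 + 590498)/(-915 + 2538376) = (16871016204/291829)/2537461 = (16871016204/291829)*(1/2537461) = 16871016204/740504706169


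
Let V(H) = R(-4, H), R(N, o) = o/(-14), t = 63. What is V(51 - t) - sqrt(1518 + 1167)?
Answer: 6/7 - sqrt(2685) ≈ -50.960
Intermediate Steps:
R(N, o) = -o/14 (R(N, o) = o*(-1/14) = -o/14)
V(H) = -H/14
V(51 - t) - sqrt(1518 + 1167) = -(51 - 1*63)/14 - sqrt(1518 + 1167) = -(51 - 63)/14 - sqrt(2685) = -1/14*(-12) - sqrt(2685) = 6/7 - sqrt(2685)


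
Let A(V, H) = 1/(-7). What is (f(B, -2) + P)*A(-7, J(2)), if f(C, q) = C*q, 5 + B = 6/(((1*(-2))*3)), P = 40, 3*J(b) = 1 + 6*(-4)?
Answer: -52/7 ≈ -7.4286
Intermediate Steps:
J(b) = -23/3 (J(b) = (1 + 6*(-4))/3 = (1 - 24)/3 = (⅓)*(-23) = -23/3)
B = -6 (B = -5 + 6/(((1*(-2))*3)) = -5 + 6/((-2*3)) = -5 + 6/(-6) = -5 + 6*(-⅙) = -5 - 1 = -6)
A(V, H) = -⅐
(f(B, -2) + P)*A(-7, J(2)) = (-6*(-2) + 40)*(-⅐) = (12 + 40)*(-⅐) = 52*(-⅐) = -52/7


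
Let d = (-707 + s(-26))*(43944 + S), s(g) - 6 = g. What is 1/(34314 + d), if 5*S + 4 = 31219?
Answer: -1/36451635 ≈ -2.7434e-8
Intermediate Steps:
S = 6243 (S = -⅘ + (⅕)*31219 = -⅘ + 31219/5 = 6243)
s(g) = 6 + g
d = -36485949 (d = (-707 + (6 - 26))*(43944 + 6243) = (-707 - 20)*50187 = -727*50187 = -36485949)
1/(34314 + d) = 1/(34314 - 36485949) = 1/(-36451635) = -1/36451635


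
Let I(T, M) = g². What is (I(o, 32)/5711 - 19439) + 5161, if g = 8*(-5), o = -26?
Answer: -81540058/5711 ≈ -14278.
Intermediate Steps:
g = -40
I(T, M) = 1600 (I(T, M) = (-40)² = 1600)
(I(o, 32)/5711 - 19439) + 5161 = (1600/5711 - 19439) + 5161 = -111014529/5711 + 5161 = -81540058/5711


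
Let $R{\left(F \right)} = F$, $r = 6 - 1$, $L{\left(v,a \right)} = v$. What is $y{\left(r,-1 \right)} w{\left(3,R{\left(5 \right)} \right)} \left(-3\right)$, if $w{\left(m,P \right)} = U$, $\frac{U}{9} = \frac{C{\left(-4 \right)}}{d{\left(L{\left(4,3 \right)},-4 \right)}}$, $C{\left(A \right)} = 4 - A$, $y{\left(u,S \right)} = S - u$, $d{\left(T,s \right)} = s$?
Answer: $-324$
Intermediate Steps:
$r = 5$ ($r = 6 - 1 = 5$)
$U = -18$ ($U = 9 \frac{4 - -4}{-4} = 9 \left(4 + 4\right) \left(- \frac{1}{4}\right) = 9 \cdot 8 \left(- \frac{1}{4}\right) = 9 \left(-2\right) = -18$)
$w{\left(m,P \right)} = -18$
$y{\left(r,-1 \right)} w{\left(3,R{\left(5 \right)} \right)} \left(-3\right) = \left(-1 - 5\right) \left(-18\right) \left(-3\right) = \left(-6\right) \left(-18\right) \left(-3\right) = 108 \left(-3\right) = -324$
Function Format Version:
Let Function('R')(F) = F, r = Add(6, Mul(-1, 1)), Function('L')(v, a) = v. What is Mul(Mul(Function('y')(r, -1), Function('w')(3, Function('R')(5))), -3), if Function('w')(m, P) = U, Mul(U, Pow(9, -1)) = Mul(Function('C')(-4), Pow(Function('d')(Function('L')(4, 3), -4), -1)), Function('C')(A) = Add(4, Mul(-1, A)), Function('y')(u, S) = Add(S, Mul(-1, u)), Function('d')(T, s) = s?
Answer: -324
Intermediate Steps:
r = 5 (r = Add(6, -1) = 5)
U = -18 (U = Mul(9, Mul(Add(4, Mul(-1, -4)), Pow(-4, -1))) = Mul(9, Mul(Add(4, 4), Rational(-1, 4))) = Mul(9, Mul(8, Rational(-1, 4))) = Mul(9, -2) = -18)
Function('w')(m, P) = -18
Mul(Mul(Function('y')(r, -1), Function('w')(3, Function('R')(5))), -3) = Mul(Mul(Add(-1, Mul(-1, 5)), -18), -3) = Mul(Mul(Add(-1, -5), -18), -3) = Mul(Mul(-6, -18), -3) = Mul(108, -3) = -324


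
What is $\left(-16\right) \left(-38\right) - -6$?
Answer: $614$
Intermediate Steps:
$\left(-16\right) \left(-38\right) - -6 = 608 + \left(-4 + 10\right) = 608 + 6 = 614$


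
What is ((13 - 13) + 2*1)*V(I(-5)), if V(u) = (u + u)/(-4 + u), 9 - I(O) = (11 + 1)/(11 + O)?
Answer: 28/3 ≈ 9.3333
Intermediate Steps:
I(O) = 9 - 12/(11 + O) (I(O) = 9 - (11 + 1)/(11 + O) = 9 - 12/(11 + O))
V(u) = 2*u/(-4 + u) (V(u) = (2*u)/(-4 + u) = 2*u/(-4 + u))
((13 - 13) + 2*1)*V(I(-5)) = ((13 - 13) + 2*1)*(2*(3*(29 + 3*(-5))/(11 - 5))/(-4 + 3*(29 + 3*(-5))/(11 - 5))) = (0 + 2)*(2*(3*(29 - 15)/6)/(-4 + 3*(29 - 15)/6)) = 2*(2*(3*(⅙)*14)/(-4 + 3*(⅙)*14)) = 2*(2*7/(-4 + 7)) = 2*(2*7/3) = 2*(2*7*(⅓)) = 2*(14/3) = 28/3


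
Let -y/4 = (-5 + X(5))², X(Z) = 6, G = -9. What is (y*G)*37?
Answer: 1332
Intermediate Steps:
y = -4 (y = -4*(-5 + 6)² = -4*1² = -4*1 = -4)
(y*G)*37 = -4*(-9)*37 = 36*37 = 1332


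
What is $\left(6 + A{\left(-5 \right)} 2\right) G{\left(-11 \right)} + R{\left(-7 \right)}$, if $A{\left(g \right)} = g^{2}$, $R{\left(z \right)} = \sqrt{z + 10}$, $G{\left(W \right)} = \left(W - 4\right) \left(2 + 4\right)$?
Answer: $-5040 + \sqrt{3} \approx -5038.3$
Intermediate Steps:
$G{\left(W \right)} = -24 + 6 W$ ($G{\left(W \right)} = \left(-4 + W\right) 6 = -24 + 6 W$)
$R{\left(z \right)} = \sqrt{10 + z}$
$\left(6 + A{\left(-5 \right)} 2\right) G{\left(-11 \right)} + R{\left(-7 \right)} = \left(6 + \left(-5\right)^{2} \cdot 2\right) \left(-24 + 6 \left(-11\right)\right) + \sqrt{10 - 7} = \left(6 + 25 \cdot 2\right) \left(-24 - 66\right) + \sqrt{3} = \left(6 + 50\right) \left(-90\right) + \sqrt{3} = 56 \left(-90\right) + \sqrt{3} = -5040 + \sqrt{3}$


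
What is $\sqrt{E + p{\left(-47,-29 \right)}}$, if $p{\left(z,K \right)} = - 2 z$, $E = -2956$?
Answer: $3 i \sqrt{318} \approx 53.498 i$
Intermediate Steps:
$\sqrt{E + p{\left(-47,-29 \right)}} = \sqrt{-2956 - -94} = \sqrt{-2956 + 94} = \sqrt{-2862} = 3 i \sqrt{318}$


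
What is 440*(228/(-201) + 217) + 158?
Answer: 6374306/67 ≈ 95139.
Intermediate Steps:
440*(228/(-201) + 217) + 158 = 440*(228*(-1/201) + 217) + 158 = 440*(-76/67 + 217) + 158 = 440*(14463/67) + 158 = 6363720/67 + 158 = 6374306/67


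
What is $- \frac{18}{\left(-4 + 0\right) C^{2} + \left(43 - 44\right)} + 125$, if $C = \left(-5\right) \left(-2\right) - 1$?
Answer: $\frac{40643}{325} \approx 125.06$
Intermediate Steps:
$C = 9$ ($C = 10 - 1 = 9$)
$- \frac{18}{\left(-4 + 0\right) C^{2} + \left(43 - 44\right)} + 125 = - \frac{18}{\left(-4 + 0\right) 9^{2} + \left(43 - 44\right)} + 125 = - \frac{18}{\left(-4\right) 81 - 1} + 125 = - \frac{18}{-324 - 1} + 125 = - \frac{18}{-325} + 125 = \left(-18\right) \left(- \frac{1}{325}\right) + 125 = \frac{18}{325} + 125 = \frac{40643}{325}$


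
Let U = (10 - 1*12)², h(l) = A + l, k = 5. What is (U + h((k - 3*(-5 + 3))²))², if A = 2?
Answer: 16129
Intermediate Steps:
h(l) = 2 + l
U = 4 (U = (10 - 12)² = (-2)² = 4)
(U + h((k - 3*(-5 + 3))²))² = (4 + (2 + (5 - 3*(-5 + 3))²))² = (4 + (2 + (5 - 3*(-2))²))² = (4 + (2 + (5 + 6)²))² = (4 + (2 + 11²))² = (4 + (2 + 121))² = (4 + 123)² = 127² = 16129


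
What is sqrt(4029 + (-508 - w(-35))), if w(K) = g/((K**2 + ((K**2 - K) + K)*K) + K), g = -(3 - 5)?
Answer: sqrt(6118227794595)/41685 ≈ 59.338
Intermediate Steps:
g = 2 (g = -1*(-2) = 2)
w(K) = 2/(K + K**2 + K**3) (w(K) = 2/((K**2 + ((K**2 - K) + K)*K) + K) = 2/((K**2 + K**2*K) + K) = 2/((K**2 + K**3) + K) = 2/(K + K**2 + K**3))
sqrt(4029 + (-508 - w(-35))) = sqrt(4029 + (-508 - 2/((-35)*(1 - 35 + (-35)**2)))) = sqrt(4029 + (-508 - 2*(-1)/(35*(1 - 35 + 1225)))) = sqrt(4029 + (-508 - 2*(-1)/(35*1191))) = sqrt(4029 + (-508 - 1*(-2/41685))) = sqrt(4029 + (-508 + 2/41685)) = sqrt(4029 - 21175978/41685) = sqrt(146772887/41685) = sqrt(6118227794595)/41685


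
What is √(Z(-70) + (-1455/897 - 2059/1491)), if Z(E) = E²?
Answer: 2*√48267056019/6279 ≈ 69.979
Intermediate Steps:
√(Z(-70) + (-1455/897 - 2059/1491)) = √((-70)² + (-1455/897 - 2059/1491)) = √(4900 + (-1455*1/897 - 2059*1/1491)) = √(4900 + (-485/299 - 29/21)) = √(4900 - 18856/6279) = √(30748244/6279) = 2*√48267056019/6279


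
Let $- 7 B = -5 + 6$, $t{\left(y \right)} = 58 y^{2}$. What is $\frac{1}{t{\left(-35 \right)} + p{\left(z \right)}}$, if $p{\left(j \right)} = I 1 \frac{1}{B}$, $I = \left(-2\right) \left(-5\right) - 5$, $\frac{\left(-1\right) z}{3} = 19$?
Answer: $\frac{1}{71015} \approx 1.4082 \cdot 10^{-5}$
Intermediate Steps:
$z = -57$ ($z = \left(-3\right) 19 = -57$)
$I = 5$ ($I = 10 - 5 = 5$)
$B = - \frac{1}{7}$ ($B = - \frac{-5 + 6}{7} = \left(- \frac{1}{7}\right) 1 = - \frac{1}{7} \approx -0.14286$)
$p{\left(j \right)} = -35$ ($p{\left(j \right)} = 5 \cdot 1 \frac{1}{- \frac{1}{7}} = 5 \cdot 1 \left(-7\right) = 5 \left(-7\right) = -35$)
$\frac{1}{t{\left(-35 \right)} + p{\left(z \right)}} = \frac{1}{58 \left(-35\right)^{2} - 35} = \frac{1}{58 \cdot 1225 - 35} = \frac{1}{71050 - 35} = \frac{1}{71015}$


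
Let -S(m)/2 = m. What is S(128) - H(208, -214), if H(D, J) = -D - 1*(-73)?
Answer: -121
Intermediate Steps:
S(m) = -2*m
H(D, J) = 73 - D (H(D, J) = -D + 73 = 73 - D)
S(128) - H(208, -214) = -2*128 - (73 - 1*208) = -256 - (73 - 208) = -256 - 1*(-135) = -256 + 135 = -121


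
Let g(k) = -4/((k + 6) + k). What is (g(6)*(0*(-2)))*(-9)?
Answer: 0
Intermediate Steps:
g(k) = -4/(6 + 2*k) (g(k) = -4/((6 + k) + k) = -4/(6 + 2*k))
(g(6)*(0*(-2)))*(-9) = ((-2/(3 + 6))*(0*(-2)))*(-9) = (-2/9*0)*(-9) = (-2*⅑*0)*(-9) = -2/9*0*(-9) = 0*(-9) = 0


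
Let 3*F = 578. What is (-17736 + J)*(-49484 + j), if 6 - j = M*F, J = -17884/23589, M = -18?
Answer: 19250233771880/23589 ≈ 8.1607e+8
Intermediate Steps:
F = 578/3 (F = (1/3)*578 = 578/3 ≈ 192.67)
J = -17884/23589 (J = -17884*1/23589 = -17884/23589 ≈ -0.75815)
j = 3474 (j = 6 - (-18)*578/3 = 6 - 1*(-3468) = 6 + 3468 = 3474)
(-17736 + J)*(-49484 + j) = (-17736 - 17884/23589)*(-49484 + 3474) = -418392388/23589*(-46010) = 19250233771880/23589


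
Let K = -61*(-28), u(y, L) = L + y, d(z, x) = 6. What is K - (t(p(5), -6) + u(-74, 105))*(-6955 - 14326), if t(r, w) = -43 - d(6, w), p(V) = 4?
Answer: -381350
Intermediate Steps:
K = 1708
t(r, w) = -49 (t(r, w) = -43 - 1*6 = -43 - 6 = -49)
K - (t(p(5), -6) + u(-74, 105))*(-6955 - 14326) = 1708 - (-49 + (105 - 74))*(-6955 - 14326) = 1708 - (-49 + 31)*(-21281) = 1708 - (-18)*(-21281) = 1708 - 1*383058 = 1708 - 383058 = -381350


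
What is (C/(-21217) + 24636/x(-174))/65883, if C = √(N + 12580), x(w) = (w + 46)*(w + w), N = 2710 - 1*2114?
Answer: 2053/244557696 - 2*√366/465946537 ≈ 8.3126e-6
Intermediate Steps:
N = 596 (N = 2710 - 2114 = 596)
x(w) = 2*w*(46 + w) (x(w) = (46 + w)*(2*w) = 2*w*(46 + w))
C = 6*√366 (C = √(596 + 12580) = √13176 = 6*√366 ≈ 114.79)
(C/(-21217) + 24636/x(-174))/65883 = ((6*√366)/(-21217) + 24636/((2*(-174)*(46 - 174))))/65883 = ((6*√366)*(-1/21217) + 24636/((2*(-174)*(-128))))*(1/65883) = (-6*√366/21217 + 24636/44544)*(1/65883) = (-6*√366/21217 + 24636*(1/44544))*(1/65883) = (-6*√366/21217 + 2053/3712)*(1/65883) = (2053/3712 - 6*√366/21217)*(1/65883) = 2053/244557696 - 2*√366/465946537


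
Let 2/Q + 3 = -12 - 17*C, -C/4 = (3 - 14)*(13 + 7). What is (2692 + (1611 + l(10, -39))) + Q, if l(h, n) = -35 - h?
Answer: 63763548/14975 ≈ 4258.0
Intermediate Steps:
C = 880 (C = -4*(3 - 14)*(13 + 7) = -(-44)*20 = -4*(-220) = 880)
Q = -2/14975 (Q = 2/(-3 + (-12 - 17*880)) = 2/(-3 + (-12 - 14960)) = 2/(-3 - 14972) = 2/(-14975) = 2*(-1/14975) = -2/14975 ≈ -0.00013356)
(2692 + (1611 + l(10, -39))) + Q = (2692 + (1611 + (-35 - 1*10))) - 2/14975 = (2692 + (1611 + (-35 - 10))) - 2/14975 = (2692 + (1611 - 45)) - 2/14975 = (2692 + 1566) - 2/14975 = 4258 - 2/14975 = 63763548/14975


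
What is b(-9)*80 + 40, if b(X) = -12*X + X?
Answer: 7960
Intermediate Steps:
b(X) = -11*X
b(-9)*80 + 40 = -11*(-9)*80 + 40 = 99*80 + 40 = 7920 + 40 = 7960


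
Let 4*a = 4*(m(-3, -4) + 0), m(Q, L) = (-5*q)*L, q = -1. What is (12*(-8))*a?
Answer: 1920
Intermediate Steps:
m(Q, L) = 5*L (m(Q, L) = (-5*(-1))*L = 5*L)
a = -20 (a = (4*(5*(-4) + 0))/4 = (4*(-20 + 0))/4 = (4*(-20))/4 = (1/4)*(-80) = -20)
(12*(-8))*a = (12*(-8))*(-20) = -96*(-20) = 1920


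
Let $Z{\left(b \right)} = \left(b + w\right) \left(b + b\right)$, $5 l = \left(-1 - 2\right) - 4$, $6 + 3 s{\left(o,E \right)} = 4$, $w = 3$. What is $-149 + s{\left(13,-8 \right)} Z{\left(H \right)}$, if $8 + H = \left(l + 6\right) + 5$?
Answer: $- \frac{11911}{75} \approx -158.81$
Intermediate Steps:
$s{\left(o,E \right)} = - \frac{2}{3}$ ($s{\left(o,E \right)} = -2 + \frac{1}{3} \cdot 4 = -2 + \frac{4}{3} = - \frac{2}{3}$)
$l = - \frac{7}{5}$ ($l = \frac{\left(-1 - 2\right) - 4}{5} = \frac{-3 - 4}{5} = \frac{1}{5} \left(-7\right) = - \frac{7}{5} \approx -1.4$)
$H = \frac{8}{5}$ ($H = -8 + \left(\left(- \frac{7}{5} + 6\right) + 5\right) = -8 + \left(\frac{23}{5} + 5\right) = -8 + \frac{48}{5} = \frac{8}{5} \approx 1.6$)
$Z{\left(b \right)} = 2 b \left(3 + b\right)$ ($Z{\left(b \right)} = \left(b + 3\right) \left(b + b\right) = \left(3 + b\right) 2 b = 2 b \left(3 + b\right)$)
$-149 + s{\left(13,-8 \right)} Z{\left(H \right)} = -149 - \frac{2 \cdot 2 \cdot \frac{8}{5} \left(3 + \frac{8}{5}\right)}{3} = -149 - \frac{2 \cdot 2 \cdot \frac{8}{5} \cdot \frac{23}{5}}{3} = -149 - \frac{736}{75} = - \frac{11911}{75}$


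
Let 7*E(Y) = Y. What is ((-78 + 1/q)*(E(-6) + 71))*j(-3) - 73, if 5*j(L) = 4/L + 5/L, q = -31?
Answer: 3483982/1085 ≈ 3211.0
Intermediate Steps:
E(Y) = Y/7
j(L) = 9/(5*L) (j(L) = (4/L + 5/L)/5 = (9/L)/5 = 9/(5*L))
((-78 + 1/q)*(E(-6) + 71))*j(-3) - 73 = ((-78 + 1/(-31))*((⅐)*(-6) + 71))*((9/5)/(-3)) - 73 = ((-78 - 1/31)*(-6/7 + 71))*((9/5)*(-⅓)) - 73 = -2419/31*491/7*(-⅗) - 73 = -1187729/217*(-⅗) - 73 = 3563187/1085 - 73 = 3483982/1085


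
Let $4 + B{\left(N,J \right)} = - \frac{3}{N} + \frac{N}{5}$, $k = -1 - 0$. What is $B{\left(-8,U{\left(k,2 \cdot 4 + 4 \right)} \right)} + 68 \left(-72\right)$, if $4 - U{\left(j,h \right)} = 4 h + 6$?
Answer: $- \frac{196049}{40} \approx -4901.2$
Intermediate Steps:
$k = -1$ ($k = -1 + 0 = -1$)
$U{\left(j,h \right)} = -2 - 4 h$ ($U{\left(j,h \right)} = 4 - \left(4 h + 6\right) = 4 - \left(6 + 4 h\right) = -2 - 4 h$)
$B{\left(N,J \right)} = -4 - \frac{3}{N} + \frac{N}{5}$ ($B{\left(N,J \right)} = -4 + \left(- \frac{3}{N} + \frac{N}{5}\right) = -4 - \frac{3}{N} + \frac{N}{5}$)
$B{\left(-8,U{\left(k,2 \cdot 4 + 4 \right)} \right)} + 68 \left(-72\right) = \left(-4 - \frac{3}{-8} + \frac{1}{5} \left(-8\right)\right) + 68 \left(-72\right) = \left(-4 - - \frac{3}{8} - \frac{8}{5}\right) - 4896 = \left(-4 + \frac{3}{8} - \frac{8}{5}\right) - 4896 = - \frac{209}{40} - 4896 = - \frac{196049}{40}$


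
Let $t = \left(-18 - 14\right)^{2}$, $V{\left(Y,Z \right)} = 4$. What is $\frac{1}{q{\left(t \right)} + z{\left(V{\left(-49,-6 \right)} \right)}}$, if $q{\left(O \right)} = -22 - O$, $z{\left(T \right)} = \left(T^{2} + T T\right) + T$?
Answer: $- \frac{1}{1010} \approx -0.0009901$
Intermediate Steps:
$t = 1024$ ($t = \left(-32\right)^{2} = 1024$)
$z{\left(T \right)} = T + 2 T^{2}$ ($z{\left(T \right)} = \left(T^{2} + T^{2}\right) + T = 2 T^{2} + T = T + 2 T^{2}$)
$\frac{1}{q{\left(t \right)} + z{\left(V{\left(-49,-6 \right)} \right)}} = \frac{1}{\left(-22 - 1024\right) + 4 \left(1 + 2 \cdot 4\right)} = \frac{1}{\left(-22 - 1024\right) + 4 \left(1 + 8\right)} = \frac{1}{-1046 + 4 \cdot 9} = \frac{1}{-1046 + 36} = \frac{1}{-1010} = - \frac{1}{1010}$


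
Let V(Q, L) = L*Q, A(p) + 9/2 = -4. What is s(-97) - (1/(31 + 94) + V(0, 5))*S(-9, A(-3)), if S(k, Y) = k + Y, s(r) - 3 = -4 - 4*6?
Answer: -1243/50 ≈ -24.860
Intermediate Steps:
A(p) = -17/2 (A(p) = -9/2 - 4 = -17/2)
s(r) = -25 (s(r) = 3 + (-4 - 4*6) = 3 + (-4 - 24) = 3 - 28 = -25)
S(k, Y) = Y + k
s(-97) - (1/(31 + 94) + V(0, 5))*S(-9, A(-3)) = -25 - (1/(31 + 94) + 5*0)*(-17/2 - 9) = -25 - (1/125 + 0)*(-35)/2 = -25 - (-35)/(125*2) = -25 - 1*(-7/50) = -25 + 7/50 = -1243/50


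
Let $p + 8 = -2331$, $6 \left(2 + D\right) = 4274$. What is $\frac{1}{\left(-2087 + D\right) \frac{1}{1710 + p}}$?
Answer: $\frac{1887}{4130} \approx 0.4569$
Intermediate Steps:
$D = \frac{2131}{3}$ ($D = -2 + \frac{1}{6} \cdot 4274 = -2 + \frac{2137}{3} = \frac{2131}{3} \approx 710.33$)
$p = -2339$ ($p = -8 - 2331 = -2339$)
$\frac{1}{\left(-2087 + D\right) \frac{1}{1710 + p}} = \frac{1}{\left(-2087 + \frac{2131}{3}\right) \frac{1}{1710 - 2339}} = \frac{1}{\left(- \frac{4130}{3}\right) \frac{1}{-629}} = \frac{1}{\left(- \frac{4130}{3}\right) \left(- \frac{1}{629}\right)} = \frac{1}{\frac{4130}{1887}} = \frac{1887}{4130}$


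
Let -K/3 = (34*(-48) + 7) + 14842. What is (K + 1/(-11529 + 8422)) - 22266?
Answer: -192376120/3107 ≈ -61917.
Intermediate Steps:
K = -39651 (K = -3*((34*(-48) + 7) + 14842) = -3*((-1632 + 7) + 14842) = -3*(-1625 + 14842) = -3*13217 = -39651)
(K + 1/(-11529 + 8422)) - 22266 = (-39651 + 1/(-11529 + 8422)) - 22266 = (-39651 + 1/(-3107)) - 22266 = (-39651 - 1/3107) - 22266 = -123195658/3107 - 22266 = -192376120/3107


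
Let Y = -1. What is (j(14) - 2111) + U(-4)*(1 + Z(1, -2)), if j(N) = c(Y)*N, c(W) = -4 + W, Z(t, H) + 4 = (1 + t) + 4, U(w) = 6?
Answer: -2163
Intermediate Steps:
Z(t, H) = 1 + t (Z(t, H) = -4 + ((1 + t) + 4) = -4 + (5 + t) = 1 + t)
j(N) = -5*N (j(N) = (-4 - 1)*N = -5*N)
(j(14) - 2111) + U(-4)*(1 + Z(1, -2)) = (-5*14 - 2111) + 6*(1 + (1 + 1)) = (-70 - 2111) + 6*(1 + 2) = -2181 + 6*3 = -2181 + 18 = -2163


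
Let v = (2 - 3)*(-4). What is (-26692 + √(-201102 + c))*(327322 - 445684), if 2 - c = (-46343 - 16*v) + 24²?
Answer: 3159318504 - 118362*I*√155269 ≈ 3.1593e+9 - 4.664e+7*I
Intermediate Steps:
v = 4 (v = -1*(-4) = 4)
c = 45833 (c = 2 - ((-46343 - 16*4) + 24²) = 2 - ((-46343 - 64) + 576) = 2 - (-46407 + 576) = 2 - 1*(-45831) = 2 + 45831 = 45833)
(-26692 + √(-201102 + c))*(327322 - 445684) = (-26692 + √(-201102 + 45833))*(327322 - 445684) = (-26692 + √(-155269))*(-118362) = (-26692 + I*√155269)*(-118362) = 3159318504 - 118362*I*√155269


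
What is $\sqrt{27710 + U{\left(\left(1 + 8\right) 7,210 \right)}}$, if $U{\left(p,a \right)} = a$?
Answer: $4 \sqrt{1745} \approx 167.09$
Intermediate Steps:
$\sqrt{27710 + U{\left(\left(1 + 8\right) 7,210 \right)}} = \sqrt{27710 + 210} = \sqrt{27920} = 4 \sqrt{1745}$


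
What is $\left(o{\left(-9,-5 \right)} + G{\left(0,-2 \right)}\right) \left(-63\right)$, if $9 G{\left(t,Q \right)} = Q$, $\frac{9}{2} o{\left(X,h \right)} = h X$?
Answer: $-616$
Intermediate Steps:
$o{\left(X,h \right)} = \frac{2 X h}{9}$ ($o{\left(X,h \right)} = \frac{2 h X}{9} = \frac{2 X h}{9}$)
$G{\left(t,Q \right)} = \frac{Q}{9}$
$\left(o{\left(-9,-5 \right)} + G{\left(0,-2 \right)}\right) \left(-63\right) = \left(\frac{2}{9} \left(-9\right) \left(-5\right) + \frac{1}{9} \left(-2\right)\right) \left(-63\right) = \left(10 - \frac{2}{9}\right) \left(-63\right) = \frac{88}{9} \left(-63\right) = -616$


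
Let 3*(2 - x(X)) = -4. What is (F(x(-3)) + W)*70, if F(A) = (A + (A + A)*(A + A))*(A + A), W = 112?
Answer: 813680/27 ≈ 30136.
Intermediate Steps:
x(X) = 10/3 (x(X) = 2 - ⅓*(-4) = 2 + 4/3 = 10/3)
F(A) = 2*A*(A + 4*A²) (F(A) = (A + (2*A)*(2*A))*(2*A) = (A + 4*A²)*(2*A) = 2*A*(A + 4*A²))
(F(x(-3)) + W)*70 = ((10/3)²*(2 + 8*(10/3)) + 112)*70 = (100*(2 + 80/3)/9 + 112)*70 = ((100/9)*(86/3) + 112)*70 = (8600/27 + 112)*70 = (11624/27)*70 = 813680/27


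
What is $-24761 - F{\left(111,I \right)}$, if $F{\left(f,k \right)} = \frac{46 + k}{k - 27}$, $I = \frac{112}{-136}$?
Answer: $- \frac{11711185}{473} \approx -24759.0$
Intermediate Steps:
$I = - \frac{14}{17}$ ($I = 112 \left(- \frac{1}{136}\right) = - \frac{14}{17} \approx -0.82353$)
$F{\left(f,k \right)} = \frac{46 + k}{-27 + k}$
$-24761 - F{\left(111,I \right)} = -24761 - \frac{46 - \frac{14}{17}}{-27 - \frac{14}{17}} = -24761 - \frac{1}{- \frac{473}{17}} \cdot \frac{768}{17} = -24761 - \left(- \frac{17}{473}\right) \frac{768}{17} = -24761 - - \frac{768}{473} = -24761 + \frac{768}{473} = - \frac{11711185}{473}$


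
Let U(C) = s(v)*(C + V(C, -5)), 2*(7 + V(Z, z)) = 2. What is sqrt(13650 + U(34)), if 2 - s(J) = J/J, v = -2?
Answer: sqrt(13678) ≈ 116.95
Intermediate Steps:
s(J) = 1 (s(J) = 2 - J/J = 2 - 1*1 = 2 - 1 = 1)
V(Z, z) = -6 (V(Z, z) = -7 + (1/2)*2 = -7 + 1 = -6)
U(C) = -6 + C (U(C) = 1*(C - 6) = 1*(-6 + C) = -6 + C)
sqrt(13650 + U(34)) = sqrt(13650 + (-6 + 34)) = sqrt(13650 + 28) = sqrt(13678)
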